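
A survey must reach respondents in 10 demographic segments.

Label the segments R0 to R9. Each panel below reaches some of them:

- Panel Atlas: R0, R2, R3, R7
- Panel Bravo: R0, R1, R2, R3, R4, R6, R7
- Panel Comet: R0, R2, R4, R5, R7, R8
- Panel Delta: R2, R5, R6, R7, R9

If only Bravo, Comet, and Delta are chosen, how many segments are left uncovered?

Union of Bravo, Comet, Delta = {R0, R1, R2, R3, R4, R5, R6, R7, R8, R9} — that's every segment, so 0 are uncovered.

0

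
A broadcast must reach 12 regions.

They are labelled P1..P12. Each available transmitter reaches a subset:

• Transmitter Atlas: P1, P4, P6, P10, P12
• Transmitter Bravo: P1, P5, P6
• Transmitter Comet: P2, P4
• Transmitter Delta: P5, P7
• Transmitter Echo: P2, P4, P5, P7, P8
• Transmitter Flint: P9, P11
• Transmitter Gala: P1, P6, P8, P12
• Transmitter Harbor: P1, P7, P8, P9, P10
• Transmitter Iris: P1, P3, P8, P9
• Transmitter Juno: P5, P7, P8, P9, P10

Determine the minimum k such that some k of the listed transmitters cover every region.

Take {Atlas, Echo, Flint, Iris}. Their union is {P1, P2, P3, P4, P5, P6, P7, P8, P9, P10, P11, P12}, which is all 12 regions.
No 3 of the 10 transmitters cover everything (all 120 combinations miss at least one region), so 4 is optimal.

4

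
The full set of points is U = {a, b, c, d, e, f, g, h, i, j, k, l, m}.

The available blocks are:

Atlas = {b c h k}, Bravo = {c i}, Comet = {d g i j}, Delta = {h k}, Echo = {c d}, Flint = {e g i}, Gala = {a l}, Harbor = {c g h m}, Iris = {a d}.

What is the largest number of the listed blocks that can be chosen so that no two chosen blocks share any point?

4

Delta, Echo, Flint, Gala are pairwise disjoint (Delta={h,k}; Echo={c,d}; Flint={e,g,i}; Gala={a,l}).
Every remaining block overlaps one of these, and no 5 of the listed blocks are pairwise disjoint, so 4 is the maximum.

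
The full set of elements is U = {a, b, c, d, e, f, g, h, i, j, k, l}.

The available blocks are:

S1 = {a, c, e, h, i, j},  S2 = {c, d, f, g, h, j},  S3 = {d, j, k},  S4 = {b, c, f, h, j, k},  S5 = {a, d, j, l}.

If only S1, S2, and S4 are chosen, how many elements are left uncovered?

Union of S1, S2, S4 = {a, b, c, d, e, f, g, h, i, j, k}.
Not covered: l — 1 element.

1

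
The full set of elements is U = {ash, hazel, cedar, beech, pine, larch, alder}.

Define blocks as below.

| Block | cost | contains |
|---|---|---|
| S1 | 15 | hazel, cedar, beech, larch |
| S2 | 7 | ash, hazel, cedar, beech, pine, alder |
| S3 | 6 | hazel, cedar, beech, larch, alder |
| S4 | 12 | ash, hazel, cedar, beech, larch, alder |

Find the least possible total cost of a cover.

S2, S3 together cover every element (S2 ∪ S3 = {ash, hazel, cedar, beech, pine, larch, alder}); total cost 7 + 6 = 13.
No covering selection has total cost below 13.

13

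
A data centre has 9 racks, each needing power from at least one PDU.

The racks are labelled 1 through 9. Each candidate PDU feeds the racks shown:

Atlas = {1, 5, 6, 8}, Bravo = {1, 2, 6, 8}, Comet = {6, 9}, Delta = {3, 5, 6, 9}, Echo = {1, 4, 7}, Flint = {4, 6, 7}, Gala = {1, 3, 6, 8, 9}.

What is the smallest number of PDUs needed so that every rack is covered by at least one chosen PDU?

Take {Bravo, Delta, Flint}. Their union is {1, 2, 3, 4, 5, 6, 7, 8, 9}, which is all 9 racks.
Only Bravo contains 2, so Bravo is forced; the remaining 5 racks need at least 2 more PDUs (each remaining PDU adds at most 3) — so at least 3 PDUs are needed, and 3 is optimal.

3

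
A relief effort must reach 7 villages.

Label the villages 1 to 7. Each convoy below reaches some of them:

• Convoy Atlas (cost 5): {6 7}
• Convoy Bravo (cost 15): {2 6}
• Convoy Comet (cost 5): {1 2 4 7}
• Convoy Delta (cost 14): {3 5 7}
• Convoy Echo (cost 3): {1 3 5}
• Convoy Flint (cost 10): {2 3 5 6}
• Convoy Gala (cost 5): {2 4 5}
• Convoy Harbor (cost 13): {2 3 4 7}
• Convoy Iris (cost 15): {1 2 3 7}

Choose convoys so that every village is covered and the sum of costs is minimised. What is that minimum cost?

Atlas, Comet, Echo together cover every village (Atlas ∪ Comet ∪ Echo = {1, 2, 3, 4, 5, 6, 7}); total cost 5 + 5 + 3 = 13.
No covering selection has total cost below 13.

13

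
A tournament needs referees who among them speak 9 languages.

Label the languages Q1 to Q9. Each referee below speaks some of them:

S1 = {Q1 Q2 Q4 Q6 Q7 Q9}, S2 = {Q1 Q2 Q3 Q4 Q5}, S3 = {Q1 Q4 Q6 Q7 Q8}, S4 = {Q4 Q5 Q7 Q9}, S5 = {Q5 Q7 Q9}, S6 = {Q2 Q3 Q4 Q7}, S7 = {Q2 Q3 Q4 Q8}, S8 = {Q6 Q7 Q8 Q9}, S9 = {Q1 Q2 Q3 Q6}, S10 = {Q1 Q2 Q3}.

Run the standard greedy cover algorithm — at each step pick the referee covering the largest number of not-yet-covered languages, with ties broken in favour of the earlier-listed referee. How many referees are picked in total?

Greedy: pick S1 (covers 6 new) → pick S2 (covers 2 new) → pick S3 (covers 1 new). Total picks: 3.
(The true minimum cover uses only 2 referees, so greedy is not optimal here.)

3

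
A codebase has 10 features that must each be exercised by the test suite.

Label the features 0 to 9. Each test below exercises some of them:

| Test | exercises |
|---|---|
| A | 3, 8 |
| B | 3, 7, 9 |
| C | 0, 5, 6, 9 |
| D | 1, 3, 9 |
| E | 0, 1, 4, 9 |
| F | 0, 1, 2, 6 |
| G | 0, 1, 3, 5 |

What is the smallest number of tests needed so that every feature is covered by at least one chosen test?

Take {A, B, C, E, F}. Their union is {0, 1, 2, 3, 4, 5, 6, 7, 8, 9}, which is all 10 features.
No 4 of the 7 tests cover everything (all 35 combinations miss at least one feature), so 5 is optimal.

5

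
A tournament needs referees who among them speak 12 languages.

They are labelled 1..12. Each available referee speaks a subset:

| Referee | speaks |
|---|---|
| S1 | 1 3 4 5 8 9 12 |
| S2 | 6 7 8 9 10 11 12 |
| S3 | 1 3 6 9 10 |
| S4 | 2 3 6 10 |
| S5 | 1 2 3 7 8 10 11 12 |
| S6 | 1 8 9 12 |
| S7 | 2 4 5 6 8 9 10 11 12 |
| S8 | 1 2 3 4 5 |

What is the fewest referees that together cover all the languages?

S5 and S7 together: S5 ∪ S7 = {1, 2, 3, 4, 5, 6, 7, 8, 9, 10, 11, 12} — every language is covered.
No single referee has all 12 languages (the largest, S7, has 9), so 2 is optimal.

2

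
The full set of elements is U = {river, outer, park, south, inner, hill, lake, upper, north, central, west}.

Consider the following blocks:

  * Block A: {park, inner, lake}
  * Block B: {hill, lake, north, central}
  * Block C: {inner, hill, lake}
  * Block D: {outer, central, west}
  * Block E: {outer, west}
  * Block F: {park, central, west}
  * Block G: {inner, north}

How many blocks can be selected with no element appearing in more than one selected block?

E, G are pairwise disjoint (E={outer,west}; G={inner,north}).
Every remaining block overlaps one of these, and no 3 of the listed blocks are pairwise disjoint, so 2 is the maximum.

2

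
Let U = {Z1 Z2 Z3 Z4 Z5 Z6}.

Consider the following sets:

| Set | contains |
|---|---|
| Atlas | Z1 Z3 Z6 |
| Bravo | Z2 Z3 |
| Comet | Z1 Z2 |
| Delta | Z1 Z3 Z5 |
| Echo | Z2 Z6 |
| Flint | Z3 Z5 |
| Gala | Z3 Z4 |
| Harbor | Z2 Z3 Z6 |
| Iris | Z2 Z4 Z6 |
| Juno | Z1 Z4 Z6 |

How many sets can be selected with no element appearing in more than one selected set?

2

Bravo, Juno are pairwise disjoint (Bravo={Z2,Z3}; Juno={Z1,Z4,Z6}).
Every remaining set overlaps one of these, and no 3 of the listed sets are pairwise disjoint, so 2 is the maximum.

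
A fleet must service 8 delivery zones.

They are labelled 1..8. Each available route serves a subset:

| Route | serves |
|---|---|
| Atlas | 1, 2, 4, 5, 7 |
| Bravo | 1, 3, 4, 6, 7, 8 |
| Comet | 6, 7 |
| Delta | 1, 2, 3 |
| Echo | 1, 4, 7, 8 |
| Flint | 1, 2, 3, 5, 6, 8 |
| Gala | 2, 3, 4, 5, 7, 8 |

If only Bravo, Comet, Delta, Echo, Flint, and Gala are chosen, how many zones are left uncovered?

0

Union of Bravo, Comet, Delta, Echo, Flint, Gala = {1, 2, 3, 4, 5, 6, 7, 8} — that's every zone, so 0 are uncovered.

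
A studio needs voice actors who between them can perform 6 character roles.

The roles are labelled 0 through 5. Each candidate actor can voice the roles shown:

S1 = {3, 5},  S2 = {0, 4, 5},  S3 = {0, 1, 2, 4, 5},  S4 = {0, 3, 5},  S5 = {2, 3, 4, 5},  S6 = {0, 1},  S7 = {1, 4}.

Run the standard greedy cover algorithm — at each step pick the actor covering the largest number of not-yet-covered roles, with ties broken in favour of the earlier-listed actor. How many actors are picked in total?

2

Greedy: pick S3 (covers 5 new) → pick S1 (covers 1 new). Total picks: 2.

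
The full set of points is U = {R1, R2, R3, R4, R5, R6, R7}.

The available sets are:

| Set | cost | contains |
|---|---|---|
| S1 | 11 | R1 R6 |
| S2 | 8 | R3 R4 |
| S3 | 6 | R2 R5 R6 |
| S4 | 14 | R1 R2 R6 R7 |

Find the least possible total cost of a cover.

28

S2, S3, S4 together cover every point (S2 ∪ S3 ∪ S4 = {R1, R2, R3, R4, R5, R6, R7}); total cost 8 + 6 + 14 = 28.
No covering selection has total cost below 28.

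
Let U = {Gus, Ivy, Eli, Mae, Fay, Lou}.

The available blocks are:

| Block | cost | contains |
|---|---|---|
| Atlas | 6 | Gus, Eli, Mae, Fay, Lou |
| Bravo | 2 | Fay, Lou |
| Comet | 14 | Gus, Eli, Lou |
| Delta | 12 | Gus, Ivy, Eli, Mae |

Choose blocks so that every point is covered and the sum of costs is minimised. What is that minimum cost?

14

Bravo, Delta together cover every point (Bravo ∪ Delta = {Gus, Ivy, Eli, Mae, Fay, Lou}); total cost 2 + 12 = 14.
The greedy pick Bravo, Atlas, Delta costs 20; no covering selection beats 14.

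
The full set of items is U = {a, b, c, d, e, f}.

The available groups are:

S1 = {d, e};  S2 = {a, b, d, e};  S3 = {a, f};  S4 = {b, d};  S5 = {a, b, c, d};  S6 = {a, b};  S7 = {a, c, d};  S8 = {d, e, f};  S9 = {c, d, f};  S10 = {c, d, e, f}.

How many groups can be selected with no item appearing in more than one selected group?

S1, S6 are pairwise disjoint (S1={d,e}; S6={a,b}).
Every remaining group overlaps one of these, and no 3 of the listed groups are pairwise disjoint, so 2 is the maximum.

2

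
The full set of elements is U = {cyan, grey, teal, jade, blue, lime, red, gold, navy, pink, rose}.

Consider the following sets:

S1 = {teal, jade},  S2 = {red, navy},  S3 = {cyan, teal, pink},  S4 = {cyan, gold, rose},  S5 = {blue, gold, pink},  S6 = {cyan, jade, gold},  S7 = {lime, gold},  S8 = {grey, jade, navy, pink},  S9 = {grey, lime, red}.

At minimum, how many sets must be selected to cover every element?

S3 and S4 and S5 and S8 and S9 together: S3 ∪ S4 ∪ S5 ∪ S8 ∪ S9 = {cyan, grey, teal, jade, blue, lime, red, gold, navy, pink, rose} — every element is covered.
No 4 of the 9 sets cover everything (all 126 combinations miss at least one element), so 5 is optimal.

5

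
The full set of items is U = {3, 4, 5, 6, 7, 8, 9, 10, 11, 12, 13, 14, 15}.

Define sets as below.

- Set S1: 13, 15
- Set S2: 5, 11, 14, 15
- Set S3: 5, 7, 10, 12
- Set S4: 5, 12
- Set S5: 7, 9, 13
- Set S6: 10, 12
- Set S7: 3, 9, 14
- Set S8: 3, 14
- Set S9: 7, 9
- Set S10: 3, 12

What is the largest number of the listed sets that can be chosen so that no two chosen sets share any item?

4

S1, S4, S8, S9 are pairwise disjoint (S1={13,15}; S4={5,12}; S8={3,14}; S9={7,9}).
Every remaining set overlaps one of these, and no 5 of the listed sets are pairwise disjoint, so 4 is the maximum.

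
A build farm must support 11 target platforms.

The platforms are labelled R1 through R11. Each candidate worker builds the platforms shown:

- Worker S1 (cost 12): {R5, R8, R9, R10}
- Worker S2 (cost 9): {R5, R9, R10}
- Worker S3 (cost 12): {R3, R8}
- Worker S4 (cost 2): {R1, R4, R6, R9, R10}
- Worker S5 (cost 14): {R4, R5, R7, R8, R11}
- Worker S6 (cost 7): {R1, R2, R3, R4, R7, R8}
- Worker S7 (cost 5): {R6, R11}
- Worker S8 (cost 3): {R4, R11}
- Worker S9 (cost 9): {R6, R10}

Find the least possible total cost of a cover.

21

S2, S6, S7 together cover every platform (S2 ∪ S6 ∪ S7 = {R1, R2, R3, R4, R5, R6, R7, R8, R9, R10, R11}); total cost 9 + 7 + 5 = 21.
No covering selection has total cost below 21.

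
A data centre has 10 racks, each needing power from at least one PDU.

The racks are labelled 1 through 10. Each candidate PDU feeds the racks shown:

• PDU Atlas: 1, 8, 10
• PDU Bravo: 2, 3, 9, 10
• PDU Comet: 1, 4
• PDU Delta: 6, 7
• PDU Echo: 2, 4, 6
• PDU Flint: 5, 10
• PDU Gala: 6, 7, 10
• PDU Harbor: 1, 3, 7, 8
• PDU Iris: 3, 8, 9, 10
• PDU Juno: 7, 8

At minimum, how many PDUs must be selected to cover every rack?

4

Take {Bravo, Echo, Flint, Harbor}. Their union is {1, 2, 3, 4, 5, 6, 7, 8, 9, 10}, which is all 10 racks.
No 3 of the 10 PDUs cover everything (all 120 combinations miss at least one rack), so 4 is optimal.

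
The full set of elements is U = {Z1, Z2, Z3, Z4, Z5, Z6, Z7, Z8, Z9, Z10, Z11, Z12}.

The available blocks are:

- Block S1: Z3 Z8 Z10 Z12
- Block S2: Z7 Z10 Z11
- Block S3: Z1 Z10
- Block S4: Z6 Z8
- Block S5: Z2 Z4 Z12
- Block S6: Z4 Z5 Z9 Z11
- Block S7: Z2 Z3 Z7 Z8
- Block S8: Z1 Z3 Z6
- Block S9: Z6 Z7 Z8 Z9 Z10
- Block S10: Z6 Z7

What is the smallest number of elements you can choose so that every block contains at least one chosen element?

4

Take H = {Z3, Z4, Z6, Z10}. Each listed block contains at least one of these, so H is a hitting set of size 4.
No choice of 3 elements meets every block, so 4 is the minimum.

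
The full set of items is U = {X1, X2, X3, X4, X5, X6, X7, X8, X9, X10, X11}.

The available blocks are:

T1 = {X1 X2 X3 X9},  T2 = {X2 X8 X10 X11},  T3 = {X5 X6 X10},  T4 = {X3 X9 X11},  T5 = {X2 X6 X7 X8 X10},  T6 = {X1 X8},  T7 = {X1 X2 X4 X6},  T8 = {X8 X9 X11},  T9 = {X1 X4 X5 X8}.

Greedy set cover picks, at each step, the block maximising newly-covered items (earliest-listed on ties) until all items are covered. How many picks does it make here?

Greedy: pick T5 (covers 5 new) → pick T1 (covers 3 new) → pick T9 (covers 2 new) → pick T2 (covers 1 new). Total picks: 4.
(The true minimum cover uses only 3 blocks, so greedy is not optimal here.)

4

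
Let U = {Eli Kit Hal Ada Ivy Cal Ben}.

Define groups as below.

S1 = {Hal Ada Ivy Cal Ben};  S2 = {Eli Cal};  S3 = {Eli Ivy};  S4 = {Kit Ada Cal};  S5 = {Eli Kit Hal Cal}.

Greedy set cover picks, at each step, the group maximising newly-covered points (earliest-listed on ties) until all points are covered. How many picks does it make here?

Greedy: pick S1 (covers 5 new) → pick S5 (covers 2 new). Total picks: 2.

2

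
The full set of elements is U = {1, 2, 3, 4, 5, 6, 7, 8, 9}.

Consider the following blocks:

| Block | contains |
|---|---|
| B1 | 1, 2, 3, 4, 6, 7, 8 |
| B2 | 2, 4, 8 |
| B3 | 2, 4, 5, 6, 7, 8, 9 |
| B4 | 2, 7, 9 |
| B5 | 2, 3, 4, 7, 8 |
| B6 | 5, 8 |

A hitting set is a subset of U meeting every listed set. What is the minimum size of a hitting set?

The 2 elements {2, 8} hit every block.
The blocks B4, B6 are pairwise disjoint, so any hitting set needs a separate element for each — at least 2. Hence 2 is optimal.

2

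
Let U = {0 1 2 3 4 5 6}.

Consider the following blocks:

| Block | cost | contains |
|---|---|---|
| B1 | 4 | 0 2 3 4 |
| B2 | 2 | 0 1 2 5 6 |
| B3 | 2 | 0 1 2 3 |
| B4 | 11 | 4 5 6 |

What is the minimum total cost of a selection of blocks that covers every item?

B1, B2 together cover every item (B1 ∪ B2 = {0, 1, 2, 3, 4, 5, 6}); total cost 4 + 2 = 6.
No covering selection has total cost below 6.

6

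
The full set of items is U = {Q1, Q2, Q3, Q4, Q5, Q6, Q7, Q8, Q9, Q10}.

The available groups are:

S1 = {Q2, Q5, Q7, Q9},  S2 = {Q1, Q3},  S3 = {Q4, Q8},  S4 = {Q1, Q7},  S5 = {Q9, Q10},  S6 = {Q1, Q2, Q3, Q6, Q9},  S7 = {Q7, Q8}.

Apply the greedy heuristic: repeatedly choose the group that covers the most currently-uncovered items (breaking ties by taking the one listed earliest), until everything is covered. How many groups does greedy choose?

Greedy: pick S6 (covers 5 new) → pick S1 (covers 2 new) → pick S3 (covers 2 new) → pick S5 (covers 1 new). Total picks: 4.

4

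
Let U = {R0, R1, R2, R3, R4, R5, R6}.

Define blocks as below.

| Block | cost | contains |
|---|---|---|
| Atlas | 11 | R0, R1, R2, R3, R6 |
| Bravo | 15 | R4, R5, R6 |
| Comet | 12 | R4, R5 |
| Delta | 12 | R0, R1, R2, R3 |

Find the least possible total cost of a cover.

23

Atlas, Comet together cover every element (Atlas ∪ Comet = {R0, R1, R2, R3, R4, R5, R6}); total cost 11 + 12 = 23.
No covering selection has total cost below 23.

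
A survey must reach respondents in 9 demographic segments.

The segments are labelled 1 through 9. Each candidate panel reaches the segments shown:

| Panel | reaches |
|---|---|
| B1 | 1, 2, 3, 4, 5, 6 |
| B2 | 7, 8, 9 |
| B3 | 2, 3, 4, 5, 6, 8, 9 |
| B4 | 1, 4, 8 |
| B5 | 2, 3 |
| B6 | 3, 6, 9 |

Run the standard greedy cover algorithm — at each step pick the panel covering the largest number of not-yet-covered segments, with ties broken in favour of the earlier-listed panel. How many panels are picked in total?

Greedy: pick B3 (covers 7 new) → pick B1 (covers 1 new) → pick B2 (covers 1 new). Total picks: 3.
(The true minimum cover uses only 2 panels, so greedy is not optimal here.)

3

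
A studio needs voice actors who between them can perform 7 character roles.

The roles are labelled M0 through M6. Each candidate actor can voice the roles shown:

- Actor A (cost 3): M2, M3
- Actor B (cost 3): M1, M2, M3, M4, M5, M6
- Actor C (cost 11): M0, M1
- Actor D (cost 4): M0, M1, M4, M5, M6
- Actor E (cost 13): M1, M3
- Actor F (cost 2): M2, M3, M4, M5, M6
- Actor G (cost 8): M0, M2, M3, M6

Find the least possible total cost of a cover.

D, F together cover every role (D ∪ F = {M0, M1, M2, M3, M4, M5, M6}); total cost 4 + 2 = 6.
No covering selection has total cost below 6.

6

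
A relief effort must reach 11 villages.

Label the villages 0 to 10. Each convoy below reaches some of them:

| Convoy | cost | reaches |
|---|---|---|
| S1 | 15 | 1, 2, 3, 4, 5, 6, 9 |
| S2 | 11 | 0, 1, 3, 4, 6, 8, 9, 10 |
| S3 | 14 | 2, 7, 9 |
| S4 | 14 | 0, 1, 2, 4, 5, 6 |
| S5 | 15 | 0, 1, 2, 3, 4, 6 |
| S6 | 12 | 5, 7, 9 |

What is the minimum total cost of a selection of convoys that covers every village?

S2, S3, S6 together cover every village (S2 ∪ S3 ∪ S6 = {0, 1, 2, 3, 4, 5, 6, 7, 8, 9, 10}); total cost 11 + 14 + 12 = 37.
No covering selection has total cost below 37.

37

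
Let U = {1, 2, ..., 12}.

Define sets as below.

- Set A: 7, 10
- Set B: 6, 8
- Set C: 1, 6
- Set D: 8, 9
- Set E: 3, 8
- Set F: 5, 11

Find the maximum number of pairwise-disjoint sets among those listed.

4

A, C, E, F are pairwise disjoint (A={7,10}; C={1,6}; E={3,8}; F={5,11}).
Every remaining set overlaps one of these, and no 5 of the listed sets are pairwise disjoint, so 4 is the maximum.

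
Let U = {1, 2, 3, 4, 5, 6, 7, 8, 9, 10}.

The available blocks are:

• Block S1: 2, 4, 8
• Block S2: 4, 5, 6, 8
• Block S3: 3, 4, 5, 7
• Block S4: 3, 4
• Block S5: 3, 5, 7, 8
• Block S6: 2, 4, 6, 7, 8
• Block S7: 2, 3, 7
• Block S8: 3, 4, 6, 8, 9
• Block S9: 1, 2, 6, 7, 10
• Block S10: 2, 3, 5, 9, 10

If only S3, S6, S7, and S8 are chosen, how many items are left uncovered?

2

Union of S3, S6, S7, S8 = {2, 3, 4, 5, 6, 7, 8, 9}.
Not covered: 1, 10 — 2 items.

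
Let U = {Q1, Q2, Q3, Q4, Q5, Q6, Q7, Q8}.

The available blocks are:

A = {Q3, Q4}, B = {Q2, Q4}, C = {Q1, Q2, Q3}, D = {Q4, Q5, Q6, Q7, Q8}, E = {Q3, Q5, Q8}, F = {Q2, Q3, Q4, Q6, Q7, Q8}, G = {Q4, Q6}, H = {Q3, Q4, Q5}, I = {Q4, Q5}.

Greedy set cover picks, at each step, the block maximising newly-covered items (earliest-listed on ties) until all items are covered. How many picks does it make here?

3

Greedy: pick F (covers 6 new) → pick C (covers 1 new) → pick D (covers 1 new). Total picks: 3.
(The true minimum cover uses only 2 blocks, so greedy is not optimal here.)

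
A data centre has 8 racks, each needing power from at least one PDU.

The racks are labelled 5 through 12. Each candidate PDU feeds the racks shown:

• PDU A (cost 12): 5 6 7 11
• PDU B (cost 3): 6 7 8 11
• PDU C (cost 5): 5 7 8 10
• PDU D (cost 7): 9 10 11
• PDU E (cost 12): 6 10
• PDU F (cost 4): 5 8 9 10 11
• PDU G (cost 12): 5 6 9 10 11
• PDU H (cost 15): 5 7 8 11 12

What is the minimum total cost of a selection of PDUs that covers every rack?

B, F, H together cover every rack (B ∪ F ∪ H = {5, 6, 7, 8, 9, 10, 11, 12}); total cost 3 + 4 + 15 = 22.
No covering selection has total cost below 22.

22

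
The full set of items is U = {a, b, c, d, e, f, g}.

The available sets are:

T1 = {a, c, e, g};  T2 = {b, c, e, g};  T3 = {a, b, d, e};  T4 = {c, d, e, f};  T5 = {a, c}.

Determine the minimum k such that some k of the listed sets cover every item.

T1, T2, and T4 cover everything between them: the union {a, b, c, d, e, f, g} is all of U.
Only T4 contains f, so T4 is forced; the remaining 3 items need at least 2 more sets (each remaining set adds at most 2) — so at least 3 sets are needed, and 3 is optimal.

3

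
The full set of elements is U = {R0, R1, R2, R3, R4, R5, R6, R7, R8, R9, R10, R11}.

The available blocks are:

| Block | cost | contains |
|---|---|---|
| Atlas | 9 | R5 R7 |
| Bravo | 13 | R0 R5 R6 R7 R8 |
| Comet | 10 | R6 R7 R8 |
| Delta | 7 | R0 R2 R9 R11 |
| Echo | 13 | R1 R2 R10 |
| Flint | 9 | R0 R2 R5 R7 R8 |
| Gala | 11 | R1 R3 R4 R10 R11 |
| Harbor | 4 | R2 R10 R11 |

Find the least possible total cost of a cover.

Bravo, Delta, Gala together cover every element (Bravo ∪ Delta ∪ Gala = {R0, R1, R2, R3, R4, R5, R6, R7, R8, R9, R10, R11}); total cost 13 + 7 + 11 = 31.
The greedy pick Harbor, Flint, Gala, Delta, Comet costs 41; no covering selection beats 31.

31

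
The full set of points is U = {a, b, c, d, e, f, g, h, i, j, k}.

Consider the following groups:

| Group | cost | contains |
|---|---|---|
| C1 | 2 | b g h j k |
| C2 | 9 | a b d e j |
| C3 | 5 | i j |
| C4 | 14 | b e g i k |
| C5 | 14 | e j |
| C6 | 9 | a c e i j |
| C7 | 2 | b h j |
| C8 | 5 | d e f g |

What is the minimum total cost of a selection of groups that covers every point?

16

C1, C6, C8 together cover every point (C1 ∪ C6 ∪ C8 = {a, b, c, d, e, f, g, h, i, j, k}); total cost 2 + 9 + 5 = 16.
No covering selection has total cost below 16.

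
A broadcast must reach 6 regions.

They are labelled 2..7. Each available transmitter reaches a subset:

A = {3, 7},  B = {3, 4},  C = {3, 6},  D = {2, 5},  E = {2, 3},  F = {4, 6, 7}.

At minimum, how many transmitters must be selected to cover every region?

Take {D, E, F}. Their union is {2, 3, 4, 5, 6, 7}, which is all 6 regions.
Only D contains 5, so D is forced; the remaining 4 regions need at least 2 more transmitters (each remaining transmitter adds at most 3) — so at least 3 transmitters are needed, and 3 is optimal.

3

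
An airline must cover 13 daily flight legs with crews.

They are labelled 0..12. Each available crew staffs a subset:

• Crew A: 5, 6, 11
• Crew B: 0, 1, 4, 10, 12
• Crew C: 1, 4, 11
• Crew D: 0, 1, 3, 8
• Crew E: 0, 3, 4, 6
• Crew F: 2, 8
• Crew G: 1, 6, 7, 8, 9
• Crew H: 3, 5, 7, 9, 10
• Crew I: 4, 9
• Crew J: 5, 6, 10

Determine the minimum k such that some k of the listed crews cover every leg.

4

Take {A, B, F, H}. Their union is {0, 1, 2, 3, 4, 5, 6, 7, 8, 9, 10, 11, 12}, which is all 13 legs.
Only F contains 2, so F is forced; the remaining 11 legs need at least 3 more crews (each remaining crew adds at most 5) — so at least 4 crews are needed, and 4 is optimal.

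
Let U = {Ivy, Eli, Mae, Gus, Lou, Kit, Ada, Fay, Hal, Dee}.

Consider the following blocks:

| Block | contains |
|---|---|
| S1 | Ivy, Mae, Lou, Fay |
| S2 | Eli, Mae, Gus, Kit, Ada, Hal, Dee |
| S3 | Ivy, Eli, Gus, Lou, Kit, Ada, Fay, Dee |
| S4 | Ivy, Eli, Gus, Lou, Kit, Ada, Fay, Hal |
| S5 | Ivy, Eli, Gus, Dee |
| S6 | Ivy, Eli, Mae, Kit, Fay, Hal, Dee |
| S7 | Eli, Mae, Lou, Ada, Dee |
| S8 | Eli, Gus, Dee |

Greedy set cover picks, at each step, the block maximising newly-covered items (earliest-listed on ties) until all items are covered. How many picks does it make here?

Greedy: pick S3 (covers 8 new) → pick S2 (covers 2 new). Total picks: 2.

2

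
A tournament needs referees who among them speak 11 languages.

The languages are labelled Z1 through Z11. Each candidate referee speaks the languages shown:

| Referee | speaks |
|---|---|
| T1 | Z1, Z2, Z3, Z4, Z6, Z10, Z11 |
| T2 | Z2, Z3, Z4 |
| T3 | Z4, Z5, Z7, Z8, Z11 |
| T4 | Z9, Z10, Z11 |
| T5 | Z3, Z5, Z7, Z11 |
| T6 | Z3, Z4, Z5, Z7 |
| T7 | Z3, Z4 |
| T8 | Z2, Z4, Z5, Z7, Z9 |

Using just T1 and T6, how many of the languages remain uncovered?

2

Union of T1, T6 = {Z1, Z2, Z3, Z4, Z5, Z6, Z7, Z10, Z11}.
Not covered: Z8, Z9 — 2 languages.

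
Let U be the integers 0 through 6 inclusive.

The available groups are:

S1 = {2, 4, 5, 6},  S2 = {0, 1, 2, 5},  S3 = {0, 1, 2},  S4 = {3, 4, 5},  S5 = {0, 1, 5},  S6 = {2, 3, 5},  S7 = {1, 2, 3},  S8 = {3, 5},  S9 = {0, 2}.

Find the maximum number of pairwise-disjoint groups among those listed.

S3, S4 are pairwise disjoint (S3={0,1,2}; S4={3,4,5}).
Every remaining group overlaps one of these, and no 3 of the listed groups are pairwise disjoint, so 2 is the maximum.

2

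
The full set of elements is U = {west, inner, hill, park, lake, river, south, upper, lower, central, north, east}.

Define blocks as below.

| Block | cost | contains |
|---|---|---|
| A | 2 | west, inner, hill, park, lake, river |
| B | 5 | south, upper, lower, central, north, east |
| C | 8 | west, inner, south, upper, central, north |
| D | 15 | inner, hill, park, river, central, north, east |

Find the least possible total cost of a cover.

A, B together cover every element (A ∪ B = {west, inner, hill, park, lake, river, south, upper, lower, central, north, east}); total cost 2 + 5 = 7.
No covering selection has total cost below 7.

7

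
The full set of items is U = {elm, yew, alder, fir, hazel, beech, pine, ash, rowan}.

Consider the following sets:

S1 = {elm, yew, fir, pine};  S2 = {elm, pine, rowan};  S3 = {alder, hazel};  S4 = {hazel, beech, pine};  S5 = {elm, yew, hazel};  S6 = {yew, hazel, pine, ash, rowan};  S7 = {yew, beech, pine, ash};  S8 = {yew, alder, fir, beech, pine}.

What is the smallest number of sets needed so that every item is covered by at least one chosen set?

Take {S2, S6, S8}. Their union is {elm, yew, alder, fir, hazel, beech, pine, ash, rowan}, which is all 9 items.
No 2 of the 8 sets cover everything (all 28 combinations miss at least one item), so 3 is optimal.

3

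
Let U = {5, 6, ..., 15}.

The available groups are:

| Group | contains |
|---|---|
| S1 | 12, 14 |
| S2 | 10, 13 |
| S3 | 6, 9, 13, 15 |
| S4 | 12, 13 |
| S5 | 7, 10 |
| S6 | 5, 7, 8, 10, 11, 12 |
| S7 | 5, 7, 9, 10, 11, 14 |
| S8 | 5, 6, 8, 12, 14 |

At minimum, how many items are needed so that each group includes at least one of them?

Take H = {9, 10, 12}. Each listed group contains at least one of these, so H is a hitting set of size 3.
The groups S1, S3, S5 are pairwise disjoint, so any hitting set needs a separate item for each — at least 3. Hence 3 is optimal.

3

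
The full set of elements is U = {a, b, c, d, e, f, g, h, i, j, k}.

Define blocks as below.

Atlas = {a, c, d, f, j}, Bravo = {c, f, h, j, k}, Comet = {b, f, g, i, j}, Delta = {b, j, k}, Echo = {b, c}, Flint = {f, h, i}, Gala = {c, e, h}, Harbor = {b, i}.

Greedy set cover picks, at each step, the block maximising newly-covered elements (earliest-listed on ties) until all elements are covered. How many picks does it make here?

Greedy: pick Atlas (covers 5 new) → pick Comet (covers 3 new) → pick Bravo (covers 2 new) → pick Gala (covers 1 new). Total picks: 4.

4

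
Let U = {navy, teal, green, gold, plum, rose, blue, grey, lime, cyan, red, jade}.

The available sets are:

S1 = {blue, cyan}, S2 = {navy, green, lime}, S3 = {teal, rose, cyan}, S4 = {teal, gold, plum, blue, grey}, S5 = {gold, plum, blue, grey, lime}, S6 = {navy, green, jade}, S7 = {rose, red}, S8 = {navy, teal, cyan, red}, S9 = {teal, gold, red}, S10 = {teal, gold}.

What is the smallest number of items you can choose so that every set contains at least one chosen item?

4

H = {navy, teal, blue, red} meets every set (each contains at least one member of H), and |H| = 4.
The sets S1, S6, S7, S10 are pairwise disjoint, so any hitting set needs a separate item for each — at least 4. Hence 4 is optimal.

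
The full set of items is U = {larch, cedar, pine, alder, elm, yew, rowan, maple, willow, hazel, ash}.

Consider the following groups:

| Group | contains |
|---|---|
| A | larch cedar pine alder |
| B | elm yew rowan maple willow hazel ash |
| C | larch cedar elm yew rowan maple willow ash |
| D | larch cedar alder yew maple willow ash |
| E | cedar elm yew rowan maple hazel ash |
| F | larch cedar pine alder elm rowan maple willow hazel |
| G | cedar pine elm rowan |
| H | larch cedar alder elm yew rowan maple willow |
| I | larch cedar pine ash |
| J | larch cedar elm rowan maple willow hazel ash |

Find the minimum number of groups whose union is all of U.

2

E and F cover everything between them: the union {larch, cedar, pine, alder, elm, yew, rowan, maple, willow, hazel, ash} is all of U.
No single group has all 11 items (the largest, F, has 9), so 2 is optimal.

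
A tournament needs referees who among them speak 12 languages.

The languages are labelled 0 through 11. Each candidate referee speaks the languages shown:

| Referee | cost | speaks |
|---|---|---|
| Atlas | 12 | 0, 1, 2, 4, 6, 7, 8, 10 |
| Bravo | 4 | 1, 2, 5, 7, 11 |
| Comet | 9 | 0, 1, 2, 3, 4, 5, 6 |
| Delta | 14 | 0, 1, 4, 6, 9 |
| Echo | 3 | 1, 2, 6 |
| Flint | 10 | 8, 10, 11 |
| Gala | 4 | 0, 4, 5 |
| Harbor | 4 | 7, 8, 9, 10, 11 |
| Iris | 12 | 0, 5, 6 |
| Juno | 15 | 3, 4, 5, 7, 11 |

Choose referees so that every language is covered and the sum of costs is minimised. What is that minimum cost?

13

Comet, Harbor together cover every language (Comet ∪ Harbor = {0, 1, 2, 3, 4, 5, 6, 7, 8, 9, 10, 11}); total cost 9 + 4 = 13.
The greedy pick Bravo, Harbor, Gala, Echo, Comet costs 24; no covering selection beats 13.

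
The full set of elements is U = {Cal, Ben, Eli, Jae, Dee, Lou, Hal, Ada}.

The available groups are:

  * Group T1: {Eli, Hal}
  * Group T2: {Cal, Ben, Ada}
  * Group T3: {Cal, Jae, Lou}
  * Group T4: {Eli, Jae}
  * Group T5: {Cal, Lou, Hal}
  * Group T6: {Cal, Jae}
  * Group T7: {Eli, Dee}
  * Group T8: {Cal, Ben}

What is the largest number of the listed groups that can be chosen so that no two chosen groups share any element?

T1, T8 are pairwise disjoint (T1={Eli,Hal}; T8={Cal,Ben}).
Every remaining group overlaps one of these, and no 3 of the listed groups are pairwise disjoint, so 2 is the maximum.

2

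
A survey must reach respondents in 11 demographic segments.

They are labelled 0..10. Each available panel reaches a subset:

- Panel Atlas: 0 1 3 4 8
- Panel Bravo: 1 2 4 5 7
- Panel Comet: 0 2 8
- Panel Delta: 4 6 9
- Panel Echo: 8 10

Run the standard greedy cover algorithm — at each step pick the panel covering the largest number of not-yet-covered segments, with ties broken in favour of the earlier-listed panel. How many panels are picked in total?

4

Greedy: pick Atlas (covers 5 new) → pick Bravo (covers 3 new) → pick Delta (covers 2 new) → pick Echo (covers 1 new). Total picks: 4.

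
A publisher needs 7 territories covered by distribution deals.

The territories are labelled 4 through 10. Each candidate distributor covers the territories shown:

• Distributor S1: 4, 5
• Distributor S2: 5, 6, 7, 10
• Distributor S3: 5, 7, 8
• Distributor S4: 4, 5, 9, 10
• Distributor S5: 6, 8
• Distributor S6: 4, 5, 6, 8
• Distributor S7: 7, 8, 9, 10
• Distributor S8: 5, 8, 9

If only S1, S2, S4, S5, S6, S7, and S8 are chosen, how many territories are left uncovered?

Union of S1, S2, S4, S5, S6, S7, S8 = {4, 5, 6, 7, 8, 9, 10} — that's every territory, so 0 are uncovered.

0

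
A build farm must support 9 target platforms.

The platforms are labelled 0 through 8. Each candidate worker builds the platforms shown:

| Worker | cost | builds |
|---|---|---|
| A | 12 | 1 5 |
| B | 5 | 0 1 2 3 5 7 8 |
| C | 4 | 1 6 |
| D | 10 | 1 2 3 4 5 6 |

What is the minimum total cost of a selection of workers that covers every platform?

15

B, D together cover every platform (B ∪ D = {0, 1, 2, 3, 4, 5, 6, 7, 8}); total cost 5 + 10 = 15.
The greedy pick B, C, D costs 19; no covering selection beats 15.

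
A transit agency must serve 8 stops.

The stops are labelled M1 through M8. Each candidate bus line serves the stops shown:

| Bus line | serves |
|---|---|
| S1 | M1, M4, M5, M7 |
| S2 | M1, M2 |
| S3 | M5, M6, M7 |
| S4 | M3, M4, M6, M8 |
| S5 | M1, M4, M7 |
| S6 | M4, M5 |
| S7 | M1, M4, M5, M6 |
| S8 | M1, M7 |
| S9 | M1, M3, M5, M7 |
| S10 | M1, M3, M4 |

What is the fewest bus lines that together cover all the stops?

3

S1 and S2 and S4 together: S1 ∪ S2 ∪ S4 = {M1, M2, M3, M4, M5, M6, M7, M8} — every stop is covered.
Only S2 contains M2, so S2 is forced; the remaining 6 stops need at least 2 more bus lines (each remaining bus line adds at most 4) — so at least 3 bus lines are needed, and 3 is optimal.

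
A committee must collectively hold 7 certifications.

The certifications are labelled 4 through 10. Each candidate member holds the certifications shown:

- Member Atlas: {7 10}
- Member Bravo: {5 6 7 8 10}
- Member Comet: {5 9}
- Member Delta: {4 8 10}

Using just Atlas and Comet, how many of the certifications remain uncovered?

Union of Atlas, Comet = {5, 7, 9, 10}.
Not covered: 4, 6, 8 — 3 certifications.

3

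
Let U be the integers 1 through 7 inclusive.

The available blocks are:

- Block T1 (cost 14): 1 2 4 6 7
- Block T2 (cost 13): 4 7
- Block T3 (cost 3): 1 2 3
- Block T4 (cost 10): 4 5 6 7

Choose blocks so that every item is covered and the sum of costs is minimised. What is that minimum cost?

13

T3, T4 together cover every item (T3 ∪ T4 = {1, 2, 3, 4, 5, 6, 7}); total cost 3 + 10 = 13.
No covering selection has total cost below 13.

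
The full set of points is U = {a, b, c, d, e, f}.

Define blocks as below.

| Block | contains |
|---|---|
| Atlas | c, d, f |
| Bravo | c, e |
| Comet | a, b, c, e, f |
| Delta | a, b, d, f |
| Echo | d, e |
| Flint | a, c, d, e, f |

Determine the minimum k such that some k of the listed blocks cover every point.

Bravo and Delta together: Bravo ∪ Delta = {a, b, c, d, e, f} — every point is covered.
No single block has all 6 points (the largest, Comet, has 5), so 2 is optimal.

2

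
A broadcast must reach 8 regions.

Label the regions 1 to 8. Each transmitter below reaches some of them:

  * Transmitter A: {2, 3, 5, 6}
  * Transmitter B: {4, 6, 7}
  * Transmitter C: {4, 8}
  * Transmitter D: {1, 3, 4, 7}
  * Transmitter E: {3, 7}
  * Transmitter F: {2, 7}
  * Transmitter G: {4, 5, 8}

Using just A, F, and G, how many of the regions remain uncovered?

Union of A, F, G = {2, 3, 4, 5, 6, 7, 8}.
Not covered: 1 — 1 region.

1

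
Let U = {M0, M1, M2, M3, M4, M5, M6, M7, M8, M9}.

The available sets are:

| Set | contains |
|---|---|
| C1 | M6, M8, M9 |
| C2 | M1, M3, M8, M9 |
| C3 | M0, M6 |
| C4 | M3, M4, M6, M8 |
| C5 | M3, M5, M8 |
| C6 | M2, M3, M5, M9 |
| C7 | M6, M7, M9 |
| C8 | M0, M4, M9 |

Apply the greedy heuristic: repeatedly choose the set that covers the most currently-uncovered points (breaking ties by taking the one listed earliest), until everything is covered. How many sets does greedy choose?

5

Greedy: pick C2 (covers 4 new) → pick C3 (covers 2 new) → pick C6 (covers 2 new) → pick C4 (covers 1 new) → pick C7 (covers 1 new). Total picks: 5.
(The true minimum cover uses only 4 sets, so greedy is not optimal here.)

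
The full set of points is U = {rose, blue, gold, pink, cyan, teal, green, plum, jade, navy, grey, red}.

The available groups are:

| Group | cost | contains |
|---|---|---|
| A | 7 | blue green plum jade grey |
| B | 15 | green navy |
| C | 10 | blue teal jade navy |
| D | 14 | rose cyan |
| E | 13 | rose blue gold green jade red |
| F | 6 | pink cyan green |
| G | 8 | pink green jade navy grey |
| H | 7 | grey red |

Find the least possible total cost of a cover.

A, C, E, F together cover every point (A ∪ C ∪ E ∪ F = {rose, blue, gold, pink, cyan, teal, green, plum, jade, navy, grey, red}); total cost 7 + 10 + 13 + 6 = 36.
No covering selection has total cost below 36.

36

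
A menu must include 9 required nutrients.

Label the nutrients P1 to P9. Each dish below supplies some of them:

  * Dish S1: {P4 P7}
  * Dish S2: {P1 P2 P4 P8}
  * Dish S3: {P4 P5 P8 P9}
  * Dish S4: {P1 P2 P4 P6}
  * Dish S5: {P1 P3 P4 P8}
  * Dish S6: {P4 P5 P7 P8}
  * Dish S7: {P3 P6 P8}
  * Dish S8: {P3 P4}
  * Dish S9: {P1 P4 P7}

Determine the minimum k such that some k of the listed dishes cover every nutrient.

S3 and S4 and S6 and S7 together: S3 ∪ S4 ∪ S6 ∪ S7 = {P1, P2, P3, P4, P5, P6, P7, P8, P9} — every nutrient is covered.
No 3 of the 9 dishes cover everything (all 84 combinations miss at least one nutrient), so 4 is optimal.

4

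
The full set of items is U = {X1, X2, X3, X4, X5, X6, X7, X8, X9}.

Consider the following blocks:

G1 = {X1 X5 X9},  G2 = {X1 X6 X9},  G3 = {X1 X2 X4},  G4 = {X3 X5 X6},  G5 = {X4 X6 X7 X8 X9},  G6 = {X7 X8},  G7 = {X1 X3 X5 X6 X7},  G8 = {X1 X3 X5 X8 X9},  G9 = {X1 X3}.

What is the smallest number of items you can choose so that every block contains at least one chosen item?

3

H = {X1, X5, X7} meets every block (each contains at least one member of H), and |H| = 3.
The blocks G3, G4, G6 are pairwise disjoint, so any hitting set needs a separate item for each — at least 3. Hence 3 is optimal.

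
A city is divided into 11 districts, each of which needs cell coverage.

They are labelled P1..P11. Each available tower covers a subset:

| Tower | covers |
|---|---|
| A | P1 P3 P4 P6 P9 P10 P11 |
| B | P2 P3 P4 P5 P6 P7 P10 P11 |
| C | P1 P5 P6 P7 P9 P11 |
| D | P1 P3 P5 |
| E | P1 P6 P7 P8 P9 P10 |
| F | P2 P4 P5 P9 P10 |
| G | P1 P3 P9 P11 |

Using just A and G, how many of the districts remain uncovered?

Union of A, G = {P1, P3, P4, P6, P9, P10, P11}.
Not covered: P2, P5, P7, P8 — 4 districts.

4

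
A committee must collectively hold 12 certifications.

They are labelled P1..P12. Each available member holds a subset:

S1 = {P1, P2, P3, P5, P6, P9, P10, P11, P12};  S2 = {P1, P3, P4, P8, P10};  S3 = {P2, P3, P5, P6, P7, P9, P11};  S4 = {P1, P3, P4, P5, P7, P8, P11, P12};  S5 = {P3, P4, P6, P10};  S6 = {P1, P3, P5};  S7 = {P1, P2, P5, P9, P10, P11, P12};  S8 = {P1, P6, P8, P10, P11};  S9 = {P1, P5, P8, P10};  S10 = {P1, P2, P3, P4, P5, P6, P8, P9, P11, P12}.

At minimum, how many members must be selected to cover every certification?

2

Take {S1, S4}. Their union is {P1, P2, P3, P4, P5, P6, P7, P8, P9, P10, P11, P12}, which is all 12 certifications.
No single member has all 12 certifications (the largest, S10, has 10), so 2 is optimal.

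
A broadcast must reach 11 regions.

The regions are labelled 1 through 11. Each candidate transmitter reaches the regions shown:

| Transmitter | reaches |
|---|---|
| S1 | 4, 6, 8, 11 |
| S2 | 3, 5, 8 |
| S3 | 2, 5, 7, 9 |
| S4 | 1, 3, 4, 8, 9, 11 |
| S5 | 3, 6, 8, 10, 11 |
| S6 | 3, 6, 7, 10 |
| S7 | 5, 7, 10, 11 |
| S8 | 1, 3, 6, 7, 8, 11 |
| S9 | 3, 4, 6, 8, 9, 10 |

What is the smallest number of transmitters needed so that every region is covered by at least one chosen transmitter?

Take {S3, S4, S6}. Their union is {1, 2, 3, 4, 5, 6, 7, 8, 9, 10, 11}, which is all 11 regions.
Only S3 contains 2, so S3 is forced; the remaining 7 regions need at least 2 more transmitters (each remaining transmitter adds at most 5) — so at least 3 transmitters are needed, and 3 is optimal.

3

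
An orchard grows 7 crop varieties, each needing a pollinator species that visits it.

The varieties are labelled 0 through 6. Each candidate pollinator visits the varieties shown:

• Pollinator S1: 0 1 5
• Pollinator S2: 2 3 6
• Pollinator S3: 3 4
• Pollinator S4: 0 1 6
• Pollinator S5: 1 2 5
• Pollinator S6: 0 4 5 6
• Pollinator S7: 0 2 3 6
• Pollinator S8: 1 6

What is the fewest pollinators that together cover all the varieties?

Take {S2, S5, S6}. Their union is {0, 1, 2, 3, 4, 5, 6}, which is all 7 varieties.
No 2 of the 8 pollinators cover everything (all 28 combinations miss at least one variety), so 3 is optimal.

3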